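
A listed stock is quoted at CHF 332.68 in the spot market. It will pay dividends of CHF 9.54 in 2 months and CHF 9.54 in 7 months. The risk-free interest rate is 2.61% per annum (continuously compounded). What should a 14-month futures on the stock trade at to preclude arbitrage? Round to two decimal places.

PV(dividends) I = 9.54·e^(−0.0261·2/12) + 9.54·e^(−0.0261·7/12)
I = 9.4986 + 9.3959 = 18.8945
F = (S − I)·e^(rT) = (332.68 − 18.8945) · e^(0.0261·14/12)
= 313.7855 · e^0.030450 = 313.7855 × 1.030918 = CHF 323.49

CHF 323.49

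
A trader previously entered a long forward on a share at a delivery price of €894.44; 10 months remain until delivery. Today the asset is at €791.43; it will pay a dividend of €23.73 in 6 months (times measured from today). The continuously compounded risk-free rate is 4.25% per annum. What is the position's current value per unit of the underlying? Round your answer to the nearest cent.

PV(remaining dividends) I = 23.73·e^(−0.0425·6/12) = 23.2311
Current forward F = (S − I)·e^(rT) = (791.43 − 23.2311)·e^(0.0425·10/12) = 768.1989 × 1.036051 = 795.8932
Value (long) = (F − K)·e^(−rT) = (795.8932 − 894.44) × 0.965203 = -95.1177
Value = -€95.12

-€95.12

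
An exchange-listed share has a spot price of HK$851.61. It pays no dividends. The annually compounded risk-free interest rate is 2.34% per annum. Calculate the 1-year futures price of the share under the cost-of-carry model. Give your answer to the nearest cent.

F = S · (1+r)^T
= 851.61 × 1.023400
F = HK$871.54

HK$871.54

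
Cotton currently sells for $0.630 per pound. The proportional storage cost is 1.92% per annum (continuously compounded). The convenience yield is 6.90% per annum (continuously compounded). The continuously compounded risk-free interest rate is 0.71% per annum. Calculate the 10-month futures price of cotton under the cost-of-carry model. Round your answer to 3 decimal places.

$0.608 per pound

Net carry = r + u − y = 0.0071 + 0.0192 − 0.0690 = -0.0427
F = S·e^((r+u−y)T) = 0.630 · e^(-0.0427 × 10/12) = 0.630 · e^-0.035583
= 0.630 × 0.965043 = $0.608 per pound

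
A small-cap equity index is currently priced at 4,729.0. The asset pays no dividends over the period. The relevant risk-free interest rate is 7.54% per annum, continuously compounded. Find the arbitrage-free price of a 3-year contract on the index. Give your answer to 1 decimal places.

5,929.3

F = S·e^(rT) = 4729.0 · e^(0.0754 × 3)
= 4729.0 · e^0.226200 = 4729.0 × 1.253826
F = 5,929.3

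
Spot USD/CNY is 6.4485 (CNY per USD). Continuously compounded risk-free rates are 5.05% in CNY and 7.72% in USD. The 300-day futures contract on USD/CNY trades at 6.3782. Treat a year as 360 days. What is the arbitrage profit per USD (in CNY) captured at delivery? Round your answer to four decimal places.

0.0716 per USD (in CNY)

Fair futures: F* = S·e^(carry·T), with carry = (r_CNY − r_USD) = 0.0505 − 0.0772 = -0.0267
F* = 6.4485 · e^(-0.0267 × 300/360) = 6.4485 · e^-0.022250 = 6.4485 × 0.977996 = 6.3066
Market 6.3782 > fair 6.3066: forward overpriced → cash-and-carry (buy spot, short the forward).
At maturity, profit = |F_mkt − F*| = |6.3782 − 6.3066| = 0.0716 per USD (in CNY)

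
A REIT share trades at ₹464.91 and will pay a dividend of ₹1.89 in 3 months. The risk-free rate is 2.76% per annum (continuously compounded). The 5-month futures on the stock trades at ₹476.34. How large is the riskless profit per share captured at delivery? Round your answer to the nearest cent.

₹7.95 per share

PV(dividends) I = 1.89·e^(−0.0276·3/12) = 1.8770
Fair futures F* = (S − I)·e^(rT) = (464.91 − 1.8770)·e^0.011500 = 463.0330 × 1.011566 = 468.3884
Market ₹476.34 > fair 468.3884: forward overpriced → cash-and-carry (borrow at r, buy the stock and collect the dividends, short the forward).
Profit at T = |F_mkt − F*| = |476.34 − 468.3884| = ₹7.95 per share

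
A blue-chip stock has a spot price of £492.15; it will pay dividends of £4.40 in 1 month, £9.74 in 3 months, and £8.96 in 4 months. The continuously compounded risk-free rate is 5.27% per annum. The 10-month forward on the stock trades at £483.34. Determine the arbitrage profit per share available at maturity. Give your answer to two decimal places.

PV(dividends) I = 4.40·e^(−0.0527·1/12) + 9.74·e^(−0.0527·3/12) + 8.96·e^(−0.0527·4/12) = 22.7972
Fair forward F* = (S − I)·e^(rT) = (492.15 − 22.7972)·e^0.043917 = 469.3528 × 1.044896 = 490.4249
Market £483.34 < fair 490.4249: forward underpriced → reverse cash-and-carry (short the stock, invest proceeds at r, pay the dividends, go long the forward).
Profit at T = |F_mkt − F*| = |483.34 − 490.4249| = £7.08 per share

£7.08 per share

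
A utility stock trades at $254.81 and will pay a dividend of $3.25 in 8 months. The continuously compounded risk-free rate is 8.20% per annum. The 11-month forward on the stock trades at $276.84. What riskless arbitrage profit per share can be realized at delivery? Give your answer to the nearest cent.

$5.46 per share

PV(dividends) I = 3.25·e^(−0.0820·8/12) = 3.0771
Fair forward F* = (S − I)·e^(rT) = (254.81 − 3.0771)·e^0.075167 = 251.7329 × 1.078064 = 271.3842
Market $276.84 > fair 271.3842: forward overpriced → cash-and-carry (borrow at r, buy the stock and collect the dividends, short the forward).
Profit at T = |F_mkt − F*| = |276.84 − 271.3842| = $5.46 per share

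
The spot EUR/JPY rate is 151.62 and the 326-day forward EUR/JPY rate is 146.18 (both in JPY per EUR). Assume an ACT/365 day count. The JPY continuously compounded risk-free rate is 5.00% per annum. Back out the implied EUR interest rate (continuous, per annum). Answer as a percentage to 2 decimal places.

9.09%

F = S·e^((r_JPY − r_EUR)T) ⇒ r_EUR = r_JPY − ln(F/S)/T
ln(146.18/151.62) = -0.036539; /(326/365) = -0.040910
r_EUR = 0.0500 + 0.040910 = 0.090910
r_EUR = 9.09%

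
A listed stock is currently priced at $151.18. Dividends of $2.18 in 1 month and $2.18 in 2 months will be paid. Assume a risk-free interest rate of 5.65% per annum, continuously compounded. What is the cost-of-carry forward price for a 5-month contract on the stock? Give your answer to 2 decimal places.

PV(dividends) I = 2.18·e^(−0.0565·1/12) + 2.18·e^(−0.0565·2/12)
I = 2.1698 + 2.1596 = 4.3294
F = (S − I)·e^(rT) = (151.18 − 4.3294) · e^(0.0565·5/12)
= 146.8506 · e^0.023542 = 146.8506 × 1.023821 = $150.35

$150.35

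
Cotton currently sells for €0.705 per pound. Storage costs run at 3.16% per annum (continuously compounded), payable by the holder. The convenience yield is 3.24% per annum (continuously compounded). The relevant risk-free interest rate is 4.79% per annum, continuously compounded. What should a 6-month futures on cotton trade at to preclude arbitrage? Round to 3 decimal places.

€0.722 per pound

Net carry = r + u − y = 0.0479 + 0.0316 − 0.0324 = 0.0471
F = S·e^((r+u−y)T) = 0.705 · e^(0.0471 × 6/12) = 0.705 · e^0.023550
= 0.705 × 1.023829 = €0.722 per pound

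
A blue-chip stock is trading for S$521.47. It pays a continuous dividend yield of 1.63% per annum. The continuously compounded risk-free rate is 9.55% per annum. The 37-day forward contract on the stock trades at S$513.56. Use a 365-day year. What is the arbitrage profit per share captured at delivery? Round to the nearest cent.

Fair forward: F* = S·e^(carry·T), with carry = (r − q) = 0.0955 − 0.0163 = 0.0792
F* = 521.47 · e^(0.0792 × 37/365) = 521.47 · e^0.008028 = 521.47 × 1.008060 = S$525.6730
Market S$513.56 < fair S$525.6730: forward underpriced → reverse cash-and-carry (short spot, go long the forward).
At maturity, profit = |F_mkt − F*| = |513.56 − 525.6730| = S$12.11 per share

S$12.11 per share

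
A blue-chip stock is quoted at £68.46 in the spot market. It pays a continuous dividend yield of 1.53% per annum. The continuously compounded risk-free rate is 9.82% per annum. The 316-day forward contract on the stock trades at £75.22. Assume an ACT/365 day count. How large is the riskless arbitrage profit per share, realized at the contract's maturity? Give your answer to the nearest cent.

£1.67 per share

Fair forward: F* = S·e^(carry·T), with carry = (r − q) = 0.0982 − 0.0153 = 0.0829
F* = 68.46 · e^(0.0829 × 316/365) = 68.46 · e^0.071771 = 68.46 × 1.074409 = £73.5540
Market £75.22 > fair £73.5540: forward overpriced → cash-and-carry (buy spot, short the forward).
At maturity, profit = |F_mkt − F*| = |75.22 − 73.5540| = £1.67 per share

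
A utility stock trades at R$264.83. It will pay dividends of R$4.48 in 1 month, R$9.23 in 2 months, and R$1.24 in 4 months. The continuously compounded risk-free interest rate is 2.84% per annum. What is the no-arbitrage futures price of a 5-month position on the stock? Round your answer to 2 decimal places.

PV(dividends) I = 4.48·e^(−0.0284·1/12) + 9.23·e^(−0.0284·2/12) + 1.24·e^(−0.0284·4/12)
I = 4.4694 + 9.1864 + 1.2283 = 14.8841
F = (S − I)·e^(rT) = (264.83 − 14.8841) · e^(0.0284·5/12)
= 249.9459 · e^0.011833 = 249.9459 × 1.011903 = R$252.92

R$252.92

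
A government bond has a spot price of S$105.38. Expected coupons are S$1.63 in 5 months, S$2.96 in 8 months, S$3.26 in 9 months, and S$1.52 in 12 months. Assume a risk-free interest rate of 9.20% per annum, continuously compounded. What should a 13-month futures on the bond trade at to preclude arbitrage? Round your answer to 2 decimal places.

PV(coupons) I = 1.63·e^(−0.0920·5/12) + 2.96·e^(−0.0920·8/12) + 3.26·e^(−0.0920·9/12) + 1.52·e^(−0.0920·12/12)
I = 1.5687 + 2.7839 + 3.0426 + 1.3864 = 8.7816
F = (S − I)·e^(rT) = (105.38 − 8.7816) · e^(0.0920·13/12)
= 96.5984 · e^0.099667 = 96.5984 × 1.104803 = S$106.72

S$106.72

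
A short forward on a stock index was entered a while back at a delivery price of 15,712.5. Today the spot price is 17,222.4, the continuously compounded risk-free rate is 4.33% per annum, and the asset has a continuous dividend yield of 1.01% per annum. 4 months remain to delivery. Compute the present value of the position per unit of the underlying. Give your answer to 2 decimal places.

Current fair forward for the remaining 4 months: F = S·e^((r − q)·T), (r − q) = 0.0433 − 0.0101 = 0.0332
F = 17222.4 · e^(0.0332 × 4/12) = 17222.4 × 1.01112813 = 17414.0531
Value of long forward = (F − K)·e^(−rT) = (17414.0531 − 15712.5) · e^(−0.0433·4/12)
= 1701.5531 × 0.98567033 = 1677.17
Short position value = −(long value) = -1677.17

-1677.17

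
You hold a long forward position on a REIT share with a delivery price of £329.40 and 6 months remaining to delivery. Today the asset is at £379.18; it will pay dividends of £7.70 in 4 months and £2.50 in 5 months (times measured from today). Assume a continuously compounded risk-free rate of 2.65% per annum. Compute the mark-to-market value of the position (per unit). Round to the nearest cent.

PV(remaining dividends) I = 7.70·e^(−0.0265·4/12) + 2.50·e^(−0.0265·5/12) = 10.1048
Current forward F = (S − I)·e^(rT) = (379.18 − 10.1048)·e^(0.0265·6/12) = 369.0752 × 1.013338 = 373.9979
Value (long) = (F − K)·e^(−rT) = (373.9979 − 329.40) × 0.986837 = 44.0109
Value = £44.01

£44.01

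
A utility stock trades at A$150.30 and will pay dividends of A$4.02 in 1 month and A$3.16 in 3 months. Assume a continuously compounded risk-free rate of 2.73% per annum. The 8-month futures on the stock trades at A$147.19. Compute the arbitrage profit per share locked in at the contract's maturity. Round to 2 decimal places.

A$1.41 per share

PV(dividends) I = 4.02·e^(−0.0273·1/12) + 3.16·e^(−0.0273·3/12) = 7.1494
Fair futures F* = (S − I)·e^(rT) = (150.30 − 7.1494)·e^0.018200 = 143.1506 × 1.018367 = 145.7798
Market A$147.19 > fair 145.7798: forward overpriced → cash-and-carry (borrow at r, buy the stock and collect the dividends, short the forward).
Profit at T = |F_mkt − F*| = |147.19 − 145.7798| = A$1.41 per share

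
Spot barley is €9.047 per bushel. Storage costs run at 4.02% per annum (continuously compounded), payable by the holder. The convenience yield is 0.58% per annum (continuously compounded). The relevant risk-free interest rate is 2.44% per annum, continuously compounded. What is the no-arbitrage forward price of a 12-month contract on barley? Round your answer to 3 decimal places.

€9.595 per bushel

Net carry = r + u − y = 0.0244 + 0.0402 − 0.0058 = 0.0588
F = S·e^((r+u−y)T) = 9.047 · e^(0.0588 × 12/12) = 9.047 · e^0.058800
= 9.047 × 1.060563 = €9.595 per bushel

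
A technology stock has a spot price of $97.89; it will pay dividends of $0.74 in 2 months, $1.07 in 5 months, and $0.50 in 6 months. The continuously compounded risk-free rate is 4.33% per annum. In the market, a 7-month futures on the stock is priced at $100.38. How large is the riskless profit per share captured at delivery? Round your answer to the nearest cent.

$2.32 per share

PV(dividends) I = 0.74·e^(−0.0433·2/12) + 1.07·e^(−0.0433·5/12) + 0.50·e^(−0.0433·6/12) = 2.2748
Fair futures F* = (S − I)·e^(rT) = (97.89 − 2.2748)·e^0.025258 = 95.6152 × 1.025580 = 98.0610
Market $100.38 > fair 98.0610: forward overpriced → cash-and-carry (borrow at r, buy the stock and collect the dividends, short the forward).
Profit at T = |F_mkt − F*| = |100.38 − 98.0610| = $2.32 per share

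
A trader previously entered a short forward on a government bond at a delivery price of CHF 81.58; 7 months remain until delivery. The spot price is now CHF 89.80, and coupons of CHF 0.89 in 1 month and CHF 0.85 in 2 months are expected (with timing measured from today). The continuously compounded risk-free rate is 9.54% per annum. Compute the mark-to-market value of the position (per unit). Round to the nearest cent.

-CHF 10.92

PV(remaining coupons) I = 0.89·e^(−0.0954·1/12) + 0.85·e^(−0.0954·2/12) = 1.7195
Current forward F = (S − I)·e^(rT) = (89.80 − 1.7195)·e^(0.0954·7/12) = 88.0805 × 1.057228 = 93.1212
Value (long) = (F − K)·e^(−rT) = (93.1212 − 81.58) × 0.945870 = 10.9165
Short position value = −(long value) = -CHF 10.92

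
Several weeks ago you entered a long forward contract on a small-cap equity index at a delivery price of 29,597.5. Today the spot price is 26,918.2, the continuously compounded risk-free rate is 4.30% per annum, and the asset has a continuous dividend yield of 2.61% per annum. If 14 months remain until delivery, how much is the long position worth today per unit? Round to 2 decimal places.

Current fair forward for the remaining 14 months: F = S·e^((r − q)·T), (r − q) = 0.0430 − 0.0261 = 0.0169
F = 26918.2 · e^(0.0169 × 14/12) = 26918.2 × 1.01991232 = 27454.2038
Value of long forward = (F − K)·e^(−rT) = (27454.2038 − 29597.5) · e^(−0.0430·14/12)
= -2143.2962 × 0.95107090 = -2038.43

-2038.43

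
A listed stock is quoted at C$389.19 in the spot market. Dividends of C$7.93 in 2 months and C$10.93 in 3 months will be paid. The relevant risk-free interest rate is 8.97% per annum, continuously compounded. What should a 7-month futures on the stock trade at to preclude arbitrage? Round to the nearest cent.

C$390.60

PV(dividends) I = 7.93·e^(−0.0897·2/12) + 10.93·e^(−0.0897·3/12)
I = 7.8123 + 10.6876 = 18.4999
F = (S − I)·e^(rT) = (389.19 − 18.4999) · e^(0.0897·7/12)
= 370.6901 · e^0.052325 = 370.6901 × 1.053718 = C$390.60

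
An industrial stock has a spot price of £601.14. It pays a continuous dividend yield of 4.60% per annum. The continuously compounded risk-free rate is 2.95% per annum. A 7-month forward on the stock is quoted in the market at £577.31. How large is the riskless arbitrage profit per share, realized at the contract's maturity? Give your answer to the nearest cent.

£18.07 per share

Fair forward: F* = S·e^(carry·T), with carry = (r − q) = 0.0295 − 0.0460 = -0.0165
F* = 601.14 · e^(-0.0165 × 7/12) = 601.14 · e^-0.009625 = 601.14 × 0.990421 = £595.3817
Market £577.31 < fair £595.3817: forward underpriced → reverse cash-and-carry (short spot, go long the forward).
At maturity, profit = |F_mkt − F*| = |577.31 − 595.3817| = £18.07 per share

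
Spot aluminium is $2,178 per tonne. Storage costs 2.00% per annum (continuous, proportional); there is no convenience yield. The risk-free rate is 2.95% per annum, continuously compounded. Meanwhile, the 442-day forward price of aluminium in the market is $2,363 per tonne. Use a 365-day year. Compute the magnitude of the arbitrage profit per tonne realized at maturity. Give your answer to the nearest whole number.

Fair forward: F* = S·e^(carry·T), with carry = (r + u) = 0.0295 + 0.0200 = 0.0495
F* = 2178 · e^(0.0495 × 442/365) = 2178 · e^0.059942 = 2178 × 1.061775 = $2312.5459
Market $2363 > fair $2312.5459: forward overpriced → cash-and-carry (buy spot, short the forward).
At maturity, profit = |F_mkt − F*| = |2363 − 2312.5459| = $50 per tonne

$50 per tonne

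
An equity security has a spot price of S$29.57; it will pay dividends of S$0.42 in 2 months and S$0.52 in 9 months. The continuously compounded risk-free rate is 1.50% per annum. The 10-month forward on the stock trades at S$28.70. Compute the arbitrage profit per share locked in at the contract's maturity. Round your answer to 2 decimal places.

S$0.30 per share

PV(dividends) I = 0.42·e^(−0.0150·2/12) + 0.52·e^(−0.0150·9/12) = 0.9331
Fair forward F* = (S − I)·e^(rT) = (29.57 − 0.9331)·e^0.012500 = 28.6369 × 1.012578 = 28.9971
Market S$28.70 < fair 28.9971: forward underpriced → reverse cash-and-carry (short the stock, invest proceeds at r, pay the dividends, go long the forward).
Profit at T = |F_mkt − F*| = |28.70 − 28.9971| = S$0.30 per share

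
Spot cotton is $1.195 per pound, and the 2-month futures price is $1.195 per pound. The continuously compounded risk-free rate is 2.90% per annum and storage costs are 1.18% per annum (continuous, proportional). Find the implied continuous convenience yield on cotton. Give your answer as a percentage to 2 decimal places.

4.08%

F = S·e^((r+u−y)T) ⇒ (r+u−y) = ln(F/S)/T
ln(1.195/1.195) = 0.000000; /T ⇒ 0.000000
y = r + u − ln(F/S)/T = 0.0290 + 0.0118 + 0.000000 = 0.040800
y = 4.08%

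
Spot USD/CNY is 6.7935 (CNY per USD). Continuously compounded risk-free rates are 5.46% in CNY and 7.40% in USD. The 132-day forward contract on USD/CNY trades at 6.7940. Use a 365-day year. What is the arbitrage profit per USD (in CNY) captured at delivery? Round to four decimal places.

0.0480 per USD (in CNY)

Fair forward: F* = S·e^(carry·T), with carry = (r_CNY − r_USD) = 0.0546 − 0.0740 = -0.0194
F* = 6.7935 · e^(-0.0194 × 132/365) = 6.7935 · e^-0.007016 = 6.7935 × 0.993009 = 6.7460
Market 6.7940 > fair 6.7460: forward overpriced → cash-and-carry (buy spot, short the forward).
At maturity, profit = |F_mkt − F*| = |6.7940 − 6.7460| = 0.0480 per USD (in CNY)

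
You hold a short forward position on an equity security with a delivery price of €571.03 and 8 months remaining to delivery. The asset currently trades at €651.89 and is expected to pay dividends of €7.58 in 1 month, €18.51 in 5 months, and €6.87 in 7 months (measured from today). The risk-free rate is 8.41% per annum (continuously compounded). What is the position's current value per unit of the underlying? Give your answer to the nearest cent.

-€80.05

PV(remaining dividends) I = 7.58·e^(−0.0841·1/12) + 18.51·e^(−0.0841·5/12) + 6.87·e^(−0.0841·7/12) = 31.9408
Current forward F = (S − I)·e^(rT) = (651.89 − 31.9408)·e^(0.0841·8/12) = 619.9492 × 1.057668 = 655.7004
Value (long) = (F − K)·e^(−rT) = (655.7004 − 571.03) × 0.945476 = 80.0538
Short position value = −(long value) = -€80.05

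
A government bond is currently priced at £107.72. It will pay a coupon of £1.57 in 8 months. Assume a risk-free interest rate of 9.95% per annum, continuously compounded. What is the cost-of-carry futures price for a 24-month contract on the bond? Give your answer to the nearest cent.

£129.65

PV(coupons) I = 1.57·e^(−0.0995·8/12)
I = 1.4692
F = (S − I)·e^(rT) = (107.72 − 1.4692) · e^(0.0995·24/12)
= 106.2508 · e^0.199000 = 106.2508 × 1.220182 = £129.65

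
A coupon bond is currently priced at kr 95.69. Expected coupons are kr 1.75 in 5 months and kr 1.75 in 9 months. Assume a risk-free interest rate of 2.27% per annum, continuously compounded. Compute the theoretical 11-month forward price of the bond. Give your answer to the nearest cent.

kr 94.18

PV(coupons) I = 1.75·e^(−0.0227·5/12) + 1.75·e^(−0.0227·9/12)
I = 1.7335 + 1.7205 = 3.4540
F = (S − I)·e^(rT) = (95.69 − 3.4540) · e^(0.0227·11/12)
= 92.2360 · e^0.020808 = 92.2360 × 1.021026 = kr 94.18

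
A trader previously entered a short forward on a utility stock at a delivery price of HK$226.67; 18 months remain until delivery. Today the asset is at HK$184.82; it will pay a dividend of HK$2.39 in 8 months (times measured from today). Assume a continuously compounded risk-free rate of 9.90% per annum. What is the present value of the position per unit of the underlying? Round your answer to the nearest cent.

PV(remaining dividends) I = 2.39·e^(−0.0990·8/12) = 2.2374
Current forward F = (S − I)·e^(rT) = (184.82 − 2.2374)·e^(0.0990·18/12) = 182.5826 × 1.160093 = 211.8128
Value (long) = (F − K)·e^(−rT) = (211.8128 − 226.67) × 0.862000 = -12.8069
Short position value = −(long value) = HK$12.81

HK$12.81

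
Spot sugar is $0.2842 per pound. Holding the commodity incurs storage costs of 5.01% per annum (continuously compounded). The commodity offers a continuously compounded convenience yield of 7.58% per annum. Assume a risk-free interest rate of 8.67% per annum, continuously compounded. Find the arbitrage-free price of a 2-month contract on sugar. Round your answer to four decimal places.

Net carry = r + u − y = 0.0867 + 0.0501 − 0.0758 = 0.0610
F = S·e^((r+u−y)T) = 0.2842 · e^(0.0610 × 2/12) = 0.2842 · e^0.010167
= 0.2842 × 1.010219 = $0.2871 per pound

$0.2871 per pound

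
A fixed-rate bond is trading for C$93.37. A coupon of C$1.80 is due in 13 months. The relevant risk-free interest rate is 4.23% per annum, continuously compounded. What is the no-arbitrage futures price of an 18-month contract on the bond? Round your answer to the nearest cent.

PV(coupons) I = 1.80·e^(−0.0423·13/12)
I = 1.7194
F = (S − I)·e^(rT) = (93.37 − 1.7194) · e^(0.0423·18/12)
= 91.6506 · e^0.063450 = 91.6506 × 1.065506 = C$97.65

C$97.65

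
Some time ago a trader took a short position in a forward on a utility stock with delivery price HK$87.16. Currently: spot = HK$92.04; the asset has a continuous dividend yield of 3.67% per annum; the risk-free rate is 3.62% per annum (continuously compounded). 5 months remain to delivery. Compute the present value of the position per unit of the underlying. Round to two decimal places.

-HK$4.79

Current fair forward for the remaining 5 months: F = S·e^((r − q)·T), (r − q) = 0.0362 − 0.0367 = -0.0005
F = 92.04 · e^(-0.0005 × 5/12) = 92.04 × 0.999792 = 92.0209
Value of long forward = (F − K)·e^(−rT) = (92.0209 − 87.16) · e^(−0.0362·5/12)
= 4.8609 × 0.985030 = 4.79
Short position value = −(long value) = -HK$4.79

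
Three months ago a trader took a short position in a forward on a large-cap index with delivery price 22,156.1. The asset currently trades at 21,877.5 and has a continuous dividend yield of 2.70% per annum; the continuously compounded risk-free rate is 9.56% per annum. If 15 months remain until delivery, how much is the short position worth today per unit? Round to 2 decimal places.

-1490.93

Current fair forward for the remaining 15 months: F = S·e^((r − q)·T), (r − q) = 0.0956 − 0.0270 = 0.0686
F = 21877.5 · e^(0.0686 × 15/12) = 21877.5 × 1.08953391 = 23836.2781
Value of long forward = (F − K)·e^(−rT) = (23836.2781 − 22156.1) · e^(−0.0956·15/12)
= 1680.1781 × 0.88736401 = 1490.93
Short position value = −(long value) = -1490.93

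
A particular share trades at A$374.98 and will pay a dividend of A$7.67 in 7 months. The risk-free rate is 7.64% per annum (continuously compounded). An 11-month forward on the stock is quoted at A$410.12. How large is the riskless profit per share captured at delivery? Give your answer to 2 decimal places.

A$15.81 per share

PV(dividends) I = 7.67·e^(−0.0764·7/12) = 7.3357
Fair forward F* = (S − I)·e^(rT) = (374.98 − 7.3357)·e^0.070033 = 367.6443 × 1.072544 = 394.3147
Market A$410.12 > fair 394.3147: forward overpriced → cash-and-carry (borrow at r, buy the stock and collect the dividends, short the forward).
Profit at T = |F_mkt − F*| = |410.12 − 394.3147| = A$15.81 per share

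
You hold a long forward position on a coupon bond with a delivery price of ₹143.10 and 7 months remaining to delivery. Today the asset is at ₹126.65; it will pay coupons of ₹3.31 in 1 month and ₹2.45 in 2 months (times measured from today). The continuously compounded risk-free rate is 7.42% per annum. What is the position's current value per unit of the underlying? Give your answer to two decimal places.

PV(remaining coupons) I = 3.31·e^(−0.0742·1/12) + 2.45·e^(−0.0742·2/12) = 5.7095
Current forward F = (S − I)·e^(rT) = (126.65 − 5.7095)·e^(0.0742·7/12) = 120.9405 × 1.044234 = 126.2902
Value (long) = (F − K)·e^(−rT) = (126.2902 − 143.10) × 0.957640 = -16.0977
Value = -₹16.10

-₹16.10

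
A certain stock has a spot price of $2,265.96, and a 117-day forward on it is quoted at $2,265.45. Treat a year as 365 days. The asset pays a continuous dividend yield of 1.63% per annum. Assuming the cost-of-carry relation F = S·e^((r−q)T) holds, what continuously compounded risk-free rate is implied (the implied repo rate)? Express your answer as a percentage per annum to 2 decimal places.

1.56%

From F = S·e^((r−q)T): (r − q) = ln(F/S)/T
ln(2265.45/2265.96) = ln(0.999775) = -0.000225
(r − q) = -0.000225 / (117/365) = -0.000702
r = ln(F/S)/T + q = -0.000702 + 0.0163 = 0.015598
r = 1.56%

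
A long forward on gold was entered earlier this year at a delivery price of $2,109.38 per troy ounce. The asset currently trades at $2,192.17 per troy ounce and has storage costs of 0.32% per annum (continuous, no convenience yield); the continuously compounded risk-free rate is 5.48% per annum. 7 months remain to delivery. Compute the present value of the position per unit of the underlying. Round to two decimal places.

Current fair forward for the remaining 7 months: F = S·e^((r + u)·T), (r + u) = 0.0548 + 0.0032 = 0.0580
F = 2192.17 · e^(0.0580 × 7/12) = 2192.17 × 1.03441219 = 2267.6074
Value of long forward = (F − K)·e^(−rT) = (2267.6074 − 2109.38) · e^(−0.0548·7/12)
= 158.2274 × 0.96853887 = 153.25

$153.25 per troy ounce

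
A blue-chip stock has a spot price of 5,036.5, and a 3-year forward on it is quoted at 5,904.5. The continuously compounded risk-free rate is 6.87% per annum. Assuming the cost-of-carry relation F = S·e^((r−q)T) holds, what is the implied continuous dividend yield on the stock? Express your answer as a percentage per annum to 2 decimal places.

1.57%

From F = S·e^((r−q)T): (r − q) = ln(F/S)/T
ln(5904.5/5036.5) = ln(1.172342) = 0.159003
(r − q) = 0.159003 / (3) = 0.053001
q = r − ln(F/S)/T = 0.0687 − 0.053001 = 0.015699
q = 1.57%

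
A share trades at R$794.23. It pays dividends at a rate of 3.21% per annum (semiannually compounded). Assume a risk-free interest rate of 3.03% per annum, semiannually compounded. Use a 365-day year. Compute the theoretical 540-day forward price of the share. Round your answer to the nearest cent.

F = S · (1+r/2)^(2T) / (1+q/2)^(2T)
= 794.23 × 1.045496 / 1.048241 = 794.23 × 0.997381
F = R$792.15

R$792.15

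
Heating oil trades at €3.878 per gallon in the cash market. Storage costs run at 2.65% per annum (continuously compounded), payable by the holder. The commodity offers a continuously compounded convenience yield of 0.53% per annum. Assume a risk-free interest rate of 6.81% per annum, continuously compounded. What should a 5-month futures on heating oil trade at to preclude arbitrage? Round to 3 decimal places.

€4.025 per gallon

Net carry = r + u − y = 0.0681 + 0.0265 − 0.0053 = 0.0893
F = S·e^((r+u−y)T) = 3.878 · e^(0.0893 × 5/12) = 3.878 · e^0.037208
= 3.878 × 1.037909 = €4.025 per gallon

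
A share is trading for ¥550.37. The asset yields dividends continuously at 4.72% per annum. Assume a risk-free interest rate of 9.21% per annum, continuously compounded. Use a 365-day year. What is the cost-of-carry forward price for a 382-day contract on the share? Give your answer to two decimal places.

¥576.85

F = S·e^((r − q)T) = 550.37 · e^((0.0921 − 0.0472) × 382/365)
= 550.37 · e^0.046991 = 550.37 × 1.048113
F = ¥576.85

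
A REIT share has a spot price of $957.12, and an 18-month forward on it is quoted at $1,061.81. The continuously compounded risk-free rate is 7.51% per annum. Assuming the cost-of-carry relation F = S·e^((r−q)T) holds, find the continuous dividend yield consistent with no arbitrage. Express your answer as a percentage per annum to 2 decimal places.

From F = S·e^((r−q)T): (r − q) = ln(F/S)/T
ln(1061.81/957.12) = ln(1.109380) = 0.103801
(r − q) = 0.103801 / (18/12) = 0.069201
q = r − ln(F/S)/T = 0.0751 − 0.069201 = 0.005899
q = 0.59%

0.59%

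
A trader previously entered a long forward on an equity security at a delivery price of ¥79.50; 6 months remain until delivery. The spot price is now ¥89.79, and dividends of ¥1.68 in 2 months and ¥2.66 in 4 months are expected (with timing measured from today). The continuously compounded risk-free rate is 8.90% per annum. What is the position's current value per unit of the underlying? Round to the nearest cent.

¥9.51

PV(remaining dividends) I = 1.68·e^(−0.0890·2/12) + 2.66·e^(−0.0890·4/12) = 4.2375
Current forward F = (S − I)·e^(rT) = (89.79 − 4.2375)·e^(0.0890·6/12) = 85.5525 × 1.045505 = 89.4456
Value (long) = (F − K)·e^(−rT) = (89.4456 − 79.50) × 0.956476 = 9.5127
Value = ¥9.51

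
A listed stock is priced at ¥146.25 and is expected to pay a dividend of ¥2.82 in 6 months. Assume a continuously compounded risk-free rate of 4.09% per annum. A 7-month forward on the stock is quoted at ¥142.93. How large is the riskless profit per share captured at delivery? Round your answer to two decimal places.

PV(dividends) I = 2.82·e^(−0.0409·6/12) = 2.7629
Fair forward F* = (S − I)·e^(rT) = (146.25 − 2.7629)·e^0.023858 = 143.4871 × 1.024145 = 146.9516
Market ¥142.93 < fair 146.9516: forward underpriced → reverse cash-and-carry (short the stock, invest proceeds at r, pay the dividends, go long the forward).
Profit at T = |F_mkt − F*| = |142.93 − 146.9516| = ¥4.02 per share

¥4.02 per share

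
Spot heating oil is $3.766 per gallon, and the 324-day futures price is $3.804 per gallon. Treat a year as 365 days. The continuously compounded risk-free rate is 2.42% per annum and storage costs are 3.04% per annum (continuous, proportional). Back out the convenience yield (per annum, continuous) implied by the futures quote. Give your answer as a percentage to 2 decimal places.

F = S·e^((r+u−y)T) ⇒ (r+u−y) = ln(F/S)/T
ln(3.804/3.766) = 0.010040; /T ⇒ 0.011310
y = r + u − ln(F/S)/T = 0.0242 + 0.0304 − 0.011310 = 0.043290
y = 4.33%

4.33%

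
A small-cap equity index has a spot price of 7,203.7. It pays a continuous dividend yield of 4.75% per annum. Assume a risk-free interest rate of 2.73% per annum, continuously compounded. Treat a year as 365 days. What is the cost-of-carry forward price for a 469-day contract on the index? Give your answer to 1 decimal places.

7,019.1

F = S·e^((r − q)T) = 7203.7 · e^((0.0273 − 0.0475) × 469/365)
= 7203.7 · e^-0.025956 = 7203.7 × 0.974378
F = 7,019.1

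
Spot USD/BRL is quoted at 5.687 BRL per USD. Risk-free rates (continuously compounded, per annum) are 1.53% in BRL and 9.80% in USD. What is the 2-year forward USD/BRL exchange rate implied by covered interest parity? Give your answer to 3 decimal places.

4.820

F = S·e^((r_BRL − r_USD)T) = 5.687 · e^((0.0153 − 0.0980) × 2)
= 5.687 · e^-0.165400 = 5.687 × 0.847555
F = 4.820 BRL per USD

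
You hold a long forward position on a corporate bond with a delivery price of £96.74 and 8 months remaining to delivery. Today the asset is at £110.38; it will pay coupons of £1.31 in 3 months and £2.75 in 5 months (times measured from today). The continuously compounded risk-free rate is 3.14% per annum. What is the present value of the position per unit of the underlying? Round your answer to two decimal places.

PV(remaining coupons) I = 1.31·e^(−0.0314·3/12) + 2.75·e^(−0.0314·5/12) = 4.0140
Current forward F = (S − I)·e^(rT) = (110.38 − 4.0140)·e^(0.0314·8/12) = 106.3660 × 1.021154 = 108.6161
Value (long) = (F − K)·e^(−rT) = (108.6161 − 96.74) × 0.979284 = 11.6301
Value = £11.63

£11.63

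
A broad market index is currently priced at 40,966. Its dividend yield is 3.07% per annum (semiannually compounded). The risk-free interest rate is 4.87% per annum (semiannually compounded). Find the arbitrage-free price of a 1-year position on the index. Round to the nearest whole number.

41,695

F = S · (1+r/2)^(2T) / (1+q/2)^(2T)
= 40966 × 1.049293 / 1.030936 = 40966 × 1.017806
F = 41,695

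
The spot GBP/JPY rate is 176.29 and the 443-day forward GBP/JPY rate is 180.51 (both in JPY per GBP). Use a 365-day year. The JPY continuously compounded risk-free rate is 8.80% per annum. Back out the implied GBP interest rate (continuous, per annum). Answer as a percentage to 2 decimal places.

F = S·e^((r_JPY − r_GBP)T) ⇒ r_GBP = r_JPY − ln(F/S)/T
ln(180.51/176.29) = 0.023656; /(443/365) = 0.019491
r_GBP = 0.0880 − 0.019491 = 0.068509
r_GBP = 6.85%

6.85%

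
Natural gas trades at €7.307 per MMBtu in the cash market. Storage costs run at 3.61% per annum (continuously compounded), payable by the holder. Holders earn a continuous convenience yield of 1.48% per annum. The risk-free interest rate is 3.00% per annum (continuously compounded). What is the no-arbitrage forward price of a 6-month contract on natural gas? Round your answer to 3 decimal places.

€7.497 per MMBtu

Net carry = r + u − y = 0.0300 + 0.0361 − 0.0148 = 0.0513
F = S·e^((r+u−y)T) = 7.307 · e^(0.0513 × 6/12) = 7.307 · e^0.025650
= 7.307 × 1.025982 = €7.497 per MMBtu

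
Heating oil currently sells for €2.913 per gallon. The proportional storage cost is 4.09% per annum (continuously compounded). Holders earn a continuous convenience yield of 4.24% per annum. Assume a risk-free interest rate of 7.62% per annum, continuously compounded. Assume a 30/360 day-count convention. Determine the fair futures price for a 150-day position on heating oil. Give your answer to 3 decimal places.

Net carry = r + u − y = 0.0762 + 0.0409 − 0.0424 = 0.0747
F = S·e^((r+u−y)T) = 2.913 · e^(0.0747 × 150/360) = 2.913 · e^0.031125
= 2.913 × 1.031614 = €3.005 per gallon

€3.005 per gallon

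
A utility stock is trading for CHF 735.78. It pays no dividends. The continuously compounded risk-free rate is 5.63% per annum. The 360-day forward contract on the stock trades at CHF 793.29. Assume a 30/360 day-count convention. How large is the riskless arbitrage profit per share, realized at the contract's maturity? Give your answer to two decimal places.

CHF 14.90 per share

Fair forward: F* = S·e^(carry·T), with carry = r = 0.0563
F* = 735.78 · e^(0.0563 × 360/360) = 735.78 · e^0.056300 = 735.78 × 1.057915 = CHF 778.3927
Market CHF 793.29 > fair CHF 778.3927: forward overpriced → cash-and-carry (buy spot, short the forward).
At maturity, profit = |F_mkt − F*| = |793.29 − 778.3927| = CHF 14.90 per share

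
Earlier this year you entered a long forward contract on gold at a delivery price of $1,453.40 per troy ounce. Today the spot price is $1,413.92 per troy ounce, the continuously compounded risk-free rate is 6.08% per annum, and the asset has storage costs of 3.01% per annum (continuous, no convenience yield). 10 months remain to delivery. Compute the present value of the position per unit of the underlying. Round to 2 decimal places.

Current fair forward for the remaining 10 months: F = S·e^((r + u)·T), (r + u) = 0.0608 + 0.0301 = 0.0909
F = 1413.92 · e^(0.0909 × 10/12) = 1413.92 × 1.07869287 = 1525.1854
Value of long forward = (F − K)·e^(−rT) = (1525.1854 − 1453.40) · e^(−0.0608·10/12)
= 71.7854 × 0.95059548 = 68.24

$68.24 per troy ounce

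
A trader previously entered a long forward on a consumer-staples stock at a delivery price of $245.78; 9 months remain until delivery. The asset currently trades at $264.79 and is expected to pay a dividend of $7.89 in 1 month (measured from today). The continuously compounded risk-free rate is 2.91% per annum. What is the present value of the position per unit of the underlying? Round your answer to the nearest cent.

$16.45

PV(remaining dividends) I = 7.89·e^(−0.0291·1/12) = 7.8709
Current forward F = (S − I)·e^(rT) = (264.79 − 7.8709)·e^(0.0291·9/12) = 256.9191 × 1.022065 = 262.5880
Value (long) = (F − K)·e^(−rT) = (262.5880 − 245.78) × 0.978411 = 16.4451
Value = $16.45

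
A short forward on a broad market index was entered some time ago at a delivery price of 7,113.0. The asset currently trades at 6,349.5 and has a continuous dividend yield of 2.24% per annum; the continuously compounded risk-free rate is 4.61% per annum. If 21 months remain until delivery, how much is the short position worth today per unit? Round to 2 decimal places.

456.28

Current fair forward for the remaining 21 months: F = S·e^((r − q)·T), (r − q) = 0.0461 − 0.0224 = 0.0237
F = 6349.5 · e^(0.0237 × 21/12) = 6349.5 × 1.04234710 = 6618.3829
Value of long forward = (F − K)·e^(−rT) = (6618.3829 − 7113.0) · e^(−0.0461·21/12)
= -494.6171 × 0.92249345 = -456.28
Short position value = −(long value) = 456.28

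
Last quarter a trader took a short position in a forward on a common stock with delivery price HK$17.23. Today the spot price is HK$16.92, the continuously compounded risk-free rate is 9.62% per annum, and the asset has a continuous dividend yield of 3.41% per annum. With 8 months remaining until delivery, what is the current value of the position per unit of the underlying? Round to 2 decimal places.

-HK$0.38

Current fair forward for the remaining 8 months: F = S·e^((r − q)·T), (r − q) = 0.0962 − 0.0341 = 0.0621
F = 16.92 · e^(0.0621 × 8/12) = 16.92 × 1.042269 = 17.6352
Value of long forward = (F − K)·e^(−rT) = (17.6352 − 17.23) · e^(−0.0962·8/12)
= 0.4052 × 0.937880 = 0.38
Short position value = −(long value) = -HK$0.38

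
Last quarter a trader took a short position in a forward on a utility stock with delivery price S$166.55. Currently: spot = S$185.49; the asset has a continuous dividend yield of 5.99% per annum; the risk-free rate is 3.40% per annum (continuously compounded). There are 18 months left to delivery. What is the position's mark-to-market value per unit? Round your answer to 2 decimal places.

Current fair forward for the remaining 18 months: F = S·e^((r − q)·T), (r − q) = 0.0340 − 0.0599 = -0.0259
F = 185.49 · e^(-0.0259 × 18/12) = 185.49 × 0.961895 = 178.4219
Value of long forward = (F − K)·e^(−rT) = (178.4219 − 166.55) · e^(−0.0340·18/12)
= 11.8719 × 0.950279 = 11.28
Short position value = −(long value) = -S$11.28

-S$11.28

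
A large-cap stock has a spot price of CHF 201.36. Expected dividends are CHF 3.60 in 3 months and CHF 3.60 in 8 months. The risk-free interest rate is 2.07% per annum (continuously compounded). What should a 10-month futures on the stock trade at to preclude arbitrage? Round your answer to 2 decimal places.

CHF 197.61

PV(dividends) I = 3.60·e^(−0.0207·3/12) + 3.60·e^(−0.0207·8/12)
I = 3.5814 + 3.5507 = 7.1321
F = (S − I)·e^(rT) = (201.36 − 7.1321) · e^(0.0207·10/12)
= 194.2279 · e^0.017250 = 194.2279 × 1.017400 = CHF 197.61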